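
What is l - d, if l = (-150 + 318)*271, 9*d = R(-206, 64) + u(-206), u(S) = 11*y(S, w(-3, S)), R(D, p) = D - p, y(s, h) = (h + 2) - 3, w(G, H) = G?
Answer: 410066/9 ≈ 45563.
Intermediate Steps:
y(s, h) = -1 + h (y(s, h) = (2 + h) - 3 = -1 + h)
u(S) = -44 (u(S) = 11*(-1 - 3) = 11*(-4) = -44)
d = -314/9 (d = ((-206 - 1*64) - 44)/9 = ((-206 - 64) - 44)/9 = (-270 - 44)/9 = (1/9)*(-314) = -314/9 ≈ -34.889)
l = 45528 (l = 168*271 = 45528)
l - d = 45528 - 1*(-314/9) = 45528 + 314/9 = 410066/9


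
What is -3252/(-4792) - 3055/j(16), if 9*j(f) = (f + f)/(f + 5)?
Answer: -345846597/19168 ≈ -18043.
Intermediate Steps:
j(f) = 2*f/(9*(5 + f)) (j(f) = ((f + f)/(f + 5))/9 = ((2*f)/(5 + f))/9 = (2*f/(5 + f))/9 = 2*f/(9*(5 + f)))
-3252/(-4792) - 3055/j(16) = -3252/(-4792) - 3055/((2/9)*16/(5 + 16)) = -3252*(-1/4792) - 3055/((2/9)*16/21) = 813/1198 - 3055/((2/9)*16*(1/21)) = 813/1198 - 3055/32/189 = 813/1198 - 3055*189/32 = 813/1198 - 577395/32 = -345846597/19168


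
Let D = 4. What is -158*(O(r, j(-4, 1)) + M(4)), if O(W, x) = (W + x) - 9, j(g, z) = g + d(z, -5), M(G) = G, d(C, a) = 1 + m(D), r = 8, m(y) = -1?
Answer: 158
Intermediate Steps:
d(C, a) = 0 (d(C, a) = 1 - 1 = 0)
j(g, z) = g (j(g, z) = g + 0 = g)
O(W, x) = -9 + W + x
-158*(O(r, j(-4, 1)) + M(4)) = -158*((-9 + 8 - 4) + 4) = -158*(-5 + 4) = -158*(-1) = 158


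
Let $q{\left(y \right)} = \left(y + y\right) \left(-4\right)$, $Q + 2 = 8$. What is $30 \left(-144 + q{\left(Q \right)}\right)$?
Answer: $-5760$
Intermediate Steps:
$Q = 6$ ($Q = -2 + 8 = 6$)
$q{\left(y \right)} = - 8 y$ ($q{\left(y \right)} = 2 y \left(-4\right) = - 8 y$)
$30 \left(-144 + q{\left(Q \right)}\right) = 30 \left(-144 - 48\right) = 30 \left(-192\right) = -5760$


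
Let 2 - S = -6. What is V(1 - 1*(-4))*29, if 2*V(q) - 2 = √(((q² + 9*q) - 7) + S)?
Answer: 29 + 29*√71/2 ≈ 151.18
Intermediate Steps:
S = 8 (S = 2 - 1*(-6) = 2 + 6 = 8)
V(q) = 1 + √(1 + q² + 9*q)/2 (V(q) = 1 + √(((q² + 9*q) - 7) + 8)/2 = 1 + √((-7 + q² + 9*q) + 8)/2 = 1 + √(1 + q² + 9*q)/2)
V(1 - 1*(-4))*29 = (1 + √(1 + (1 - 1*(-4))² + 9*(1 - 1*(-4)))/2)*29 = (1 + √(1 + (1 + 4)² + 9*(1 + 4))/2)*29 = (1 + √(1 + 5² + 9*5)/2)*29 = (1 + √(1 + 25 + 45)/2)*29 = (1 + √71/2)*29 = 29 + 29*√71/2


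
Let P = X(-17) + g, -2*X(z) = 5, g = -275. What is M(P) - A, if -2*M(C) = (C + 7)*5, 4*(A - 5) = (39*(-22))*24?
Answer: 23277/4 ≈ 5819.3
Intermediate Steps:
X(z) = -5/2 (X(z) = -½*5 = -5/2)
P = -555/2 (P = -5/2 - 275 = -555/2 ≈ -277.50)
A = -5143 (A = 5 + ((39*(-22))*24)/4 = 5 + (-858*24)/4 = 5 + (¼)*(-20592) = 5 - 5148 = -5143)
M(C) = -35/2 - 5*C/2 (M(C) = -(C + 7)*5/2 = -(7 + C)*5/2 = -(35 + 5*C)/2 = -35/2 - 5*C/2)
M(P) - A = (-35/2 - 5/2*(-555/2)) - 1*(-5143) = (-35/2 + 2775/4) + 5143 = 2705/4 + 5143 = 23277/4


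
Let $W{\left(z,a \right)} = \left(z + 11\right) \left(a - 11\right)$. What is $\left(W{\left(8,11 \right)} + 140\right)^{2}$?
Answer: $19600$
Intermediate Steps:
$W{\left(z,a \right)} = \left(-11 + a\right) \left(11 + z\right)$ ($W{\left(z,a \right)} = \left(11 + z\right) \left(-11 + a\right) = \left(-11 + a\right) \left(11 + z\right)$)
$\left(W{\left(8,11 \right)} + 140\right)^{2} = \left(\left(-121 - 88 + 11 \cdot 11 + 11 \cdot 8\right) + 140\right)^{2} = \left(\left(-121 - 88 + 121 + 88\right) + 140\right)^{2} = \left(0 + 140\right)^{2} = 140^{2} = 19600$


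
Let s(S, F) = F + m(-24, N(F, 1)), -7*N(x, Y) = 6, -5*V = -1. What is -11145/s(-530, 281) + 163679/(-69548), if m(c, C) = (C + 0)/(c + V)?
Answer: -683986424117/16281395444 ≈ -42.010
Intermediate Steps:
V = ⅕ (V = -⅕*(-1) = ⅕ ≈ 0.20000)
N(x, Y) = -6/7 (N(x, Y) = -⅐*6 = -6/7)
m(c, C) = C/(⅕ + c) (m(c, C) = (C + 0)/(c + ⅕) = C/(⅕ + c))
s(S, F) = 30/833 + F (s(S, F) = F + 5*(-6/7)/(1 + 5*(-24)) = F + 5*(-6/7)/(1 - 120) = F + 5*(-6/7)/(-119) = F + 5*(-6/7)*(-1/119) = F + 30/833 = 30/833 + F)
-11145/s(-530, 281) + 163679/(-69548) = -11145/(30/833 + 281) + 163679/(-69548) = -11145/234103/833 + 163679*(-1/69548) = -11145*833/234103 - 163679/69548 = -9283785/234103 - 163679/69548 = -683986424117/16281395444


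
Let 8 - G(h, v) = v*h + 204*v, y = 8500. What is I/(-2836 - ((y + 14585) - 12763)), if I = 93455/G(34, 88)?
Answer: 93455/275475888 ≈ 0.00033925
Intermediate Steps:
G(h, v) = 8 - 204*v - h*v (G(h, v) = 8 - (v*h + 204*v) = 8 - (h*v + 204*v) = 8 - (204*v + h*v) = 8 + (-204*v - h*v) = 8 - 204*v - h*v)
I = -93455/20936 (I = 93455/(8 - 204*88 - 1*34*88) = 93455/(8 - 17952 - 2992) = 93455/(-20936) = 93455*(-1/20936) = -93455/20936 ≈ -4.4638)
I/(-2836 - ((y + 14585) - 12763)) = -93455/(20936*(-2836 - ((8500 + 14585) - 12763))) = -93455/(20936*(-2836 - (23085 - 12763))) = -93455/(20936*(-2836 - 1*10322)) = -93455/(20936*(-2836 - 10322)) = -93455/20936/(-13158) = -93455/20936*(-1/13158) = 93455/275475888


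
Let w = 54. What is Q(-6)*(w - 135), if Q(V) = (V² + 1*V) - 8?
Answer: -1782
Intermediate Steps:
Q(V) = -8 + V + V² (Q(V) = (V² + V) - 8 = (V + V²) - 8 = -8 + V + V²)
Q(-6)*(w - 135) = (-8 - 6 + (-6)²)*(54 - 135) = (-8 - 6 + 36)*(-81) = 22*(-81) = -1782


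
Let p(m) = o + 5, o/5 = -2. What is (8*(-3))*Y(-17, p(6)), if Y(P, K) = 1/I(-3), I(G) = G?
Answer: 8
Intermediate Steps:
o = -10 (o = 5*(-2) = -10)
p(m) = -5 (p(m) = -10 + 5 = -5)
Y(P, K) = -⅓ (Y(P, K) = 1/(-3) = -⅓)
(8*(-3))*Y(-17, p(6)) = (8*(-3))*(-⅓) = -24*(-⅓) = 8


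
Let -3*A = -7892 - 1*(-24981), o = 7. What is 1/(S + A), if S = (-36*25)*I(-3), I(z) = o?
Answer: -3/35989 ≈ -8.3359e-5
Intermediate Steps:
I(z) = 7
A = -17089/3 (A = -(-7892 - 1*(-24981))/3 = -(-7892 + 24981)/3 = -⅓*17089 = -17089/3 ≈ -5696.3)
S = -6300 (S = -36*25*7 = -900*7 = -6300)
1/(S + A) = 1/(-6300 - 17089/3) = 1/(-35989/3) = -3/35989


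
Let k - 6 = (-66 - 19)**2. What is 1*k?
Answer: 7231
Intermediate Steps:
k = 7231 (k = 6 + (-66 - 19)**2 = 6 + (-85)**2 = 6 + 7225 = 7231)
1*k = 1*7231 = 7231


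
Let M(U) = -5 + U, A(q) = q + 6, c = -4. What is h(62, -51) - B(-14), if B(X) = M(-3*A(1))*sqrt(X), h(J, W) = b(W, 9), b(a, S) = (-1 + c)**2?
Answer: 25 + 26*I*sqrt(14) ≈ 25.0 + 97.283*I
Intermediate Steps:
A(q) = 6 + q
b(a, S) = 25 (b(a, S) = (-1 - 4)**2 = (-5)**2 = 25)
h(J, W) = 25
B(X) = -26*sqrt(X) (B(X) = (-5 - 3*(6 + 1))*sqrt(X) = (-5 - 3*7)*sqrt(X) = (-5 - 21)*sqrt(X) = -26*sqrt(X))
h(62, -51) - B(-14) = 25 - (-26)*sqrt(-14) = 25 - (-26)*I*sqrt(14) = 25 + 26*I*sqrt(14)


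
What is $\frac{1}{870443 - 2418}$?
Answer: $\frac{1}{868025} \approx 1.152 \cdot 10^{-6}$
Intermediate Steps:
$\frac{1}{870443 - 2418} = \frac{1}{868025}$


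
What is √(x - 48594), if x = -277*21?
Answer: I*√54411 ≈ 233.26*I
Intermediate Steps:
x = -5817
√(x - 48594) = √(-5817 - 48594) = √(-54411) = I*√54411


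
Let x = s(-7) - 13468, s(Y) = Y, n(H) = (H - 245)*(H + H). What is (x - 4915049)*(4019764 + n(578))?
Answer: -21708728805088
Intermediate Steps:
n(H) = 2*H*(-245 + H) (n(H) = (-245 + H)*(2*H) = 2*H*(-245 + H))
x = -13475 (x = -7 - 13468 = -13475)
(x - 4915049)*(4019764 + n(578)) = (-13475 - 4915049)*(4019764 + 2*578*(-245 + 578)) = -4928524*(4019764 + 2*578*333) = -4928524*(4019764 + 384948) = -4928524*4404712 = -21708728805088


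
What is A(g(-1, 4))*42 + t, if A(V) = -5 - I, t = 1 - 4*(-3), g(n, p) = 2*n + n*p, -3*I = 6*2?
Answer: -29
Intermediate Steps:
I = -4 (I = -2*2 = -⅓*12 = -4)
t = 13 (t = 1 + 12 = 13)
A(V) = -1 (A(V) = -5 - 1*(-4) = -5 + 4 = -1)
A(g(-1, 4))*42 + t = -1*42 + 13 = -42 + 13 = -29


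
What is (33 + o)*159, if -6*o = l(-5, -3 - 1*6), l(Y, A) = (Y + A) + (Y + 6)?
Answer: 11183/2 ≈ 5591.5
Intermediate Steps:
l(Y, A) = 6 + A + 2*Y (l(Y, A) = (A + Y) + (6 + Y) = 6 + A + 2*Y)
o = 13/6 (o = -(6 + (-3 - 1*6) + 2*(-5))/6 = -(6 + (-3 - 6) - 10)/6 = -(6 - 9 - 10)/6 = -⅙*(-13) = 13/6 ≈ 2.1667)
(33 + o)*159 = (33 + 13/6)*159 = (211/6)*159 = 11183/2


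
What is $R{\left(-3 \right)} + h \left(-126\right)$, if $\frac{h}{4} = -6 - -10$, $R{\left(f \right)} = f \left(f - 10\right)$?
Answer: $-1977$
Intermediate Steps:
$R{\left(f \right)} = f \left(-10 + f\right)$
$h = 16$ ($h = 4 \left(-6 - -10\right) = 4 \left(-6 + 10\right) = 4 \cdot 4 = 16$)
$R{\left(-3 \right)} + h \left(-126\right) = - 3 \left(-10 - 3\right) + 16 \left(-126\right) = \left(-3\right) \left(-13\right) - 2016 = 39 - 2016 = -1977$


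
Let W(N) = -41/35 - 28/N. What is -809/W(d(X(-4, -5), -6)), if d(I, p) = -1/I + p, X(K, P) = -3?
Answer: -481355/2243 ≈ -214.60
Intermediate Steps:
d(I, p) = p - 1/I (d(I, p) = -1/I + p = p - 1/I)
W(N) = -41/35 - 28/N (W(N) = -41*1/35 - 28/N = -41/35 - 28/N)
-809/W(d(X(-4, -5), -6)) = -809/(-41/35 - 28/(-6 - 1/(-3))) = -809/(-41/35 - 28/(-6 - 1*(-⅓))) = -809/(-41/35 - 28/(-6 + ⅓)) = -809/(-41/35 - 28/(-17/3)) = -809/(-41/35 - 28*(-3/17)) = -809/(-41/35 + 84/17) = -809/2243/595 = -809*595/2243 = -481355/2243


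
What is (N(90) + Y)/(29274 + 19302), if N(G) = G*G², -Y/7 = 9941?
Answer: 659413/48576 ≈ 13.575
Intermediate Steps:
Y = -69587 (Y = -7*9941 = -69587)
N(G) = G³
(N(90) + Y)/(29274 + 19302) = (90³ - 69587)/(29274 + 19302) = (729000 - 69587)/48576 = 659413*(1/48576) = 659413/48576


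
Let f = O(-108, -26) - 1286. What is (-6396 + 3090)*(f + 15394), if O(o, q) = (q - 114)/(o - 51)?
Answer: -2472129824/53 ≈ -4.6644e+7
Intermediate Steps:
O(o, q) = (-114 + q)/(-51 + o)
f = -204334/159 (f = (-114 - 26)/(-51 - 108) - 1286 = -140/(-159) - 1286 = -1/159*(-140) - 1286 = 140/159 - 1286 = -204334/159 ≈ -1285.1)
(-6396 + 3090)*(f + 15394) = (-6396 + 3090)*(-204334/159 + 15394) = -3306*2243312/159 = -2472129824/53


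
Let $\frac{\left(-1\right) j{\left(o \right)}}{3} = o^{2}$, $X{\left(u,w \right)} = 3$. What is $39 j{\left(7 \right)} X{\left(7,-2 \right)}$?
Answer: $-17199$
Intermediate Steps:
$j{\left(o \right)} = - 3 o^{2}$
$39 j{\left(7 \right)} X{\left(7,-2 \right)} = 39 \left(- 3 \cdot 7^{2}\right) 3 = 39 \left(\left(-3\right) 49\right) 3 = 39 \left(-147\right) 3 = \left(-5733\right) 3 = -17199$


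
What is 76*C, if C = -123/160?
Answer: -2337/40 ≈ -58.425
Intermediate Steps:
C = -123/160 (C = -123*1/160 = -123/160 ≈ -0.76875)
76*C = 76*(-123/160) = -2337/40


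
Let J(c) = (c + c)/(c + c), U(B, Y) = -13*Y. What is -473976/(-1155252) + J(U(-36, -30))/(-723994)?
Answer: 28596218741/69699626374 ≈ 0.41028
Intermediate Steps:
J(c) = 1 (J(c) = (2*c)/((2*c)) = (2*c)*(1/(2*c)) = 1)
-473976/(-1155252) + J(U(-36, -30))/(-723994) = -473976/(-1155252) + 1/(-723994) = -473976*(-1/1155252) + 1*(-1/723994) = 39498/96271 - 1/723994 = 28596218741/69699626374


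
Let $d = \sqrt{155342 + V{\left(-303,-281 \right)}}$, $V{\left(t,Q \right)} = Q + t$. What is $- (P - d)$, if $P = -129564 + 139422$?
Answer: $-9858 + \sqrt{154758} \approx -9464.6$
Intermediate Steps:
$P = 9858$
$d = \sqrt{154758}$ ($d = \sqrt{155342 - 584} = \sqrt{154758} \approx 393.39$)
$- (P - d) = - (9858 - \sqrt{154758}) = -9858 + \sqrt{154758}$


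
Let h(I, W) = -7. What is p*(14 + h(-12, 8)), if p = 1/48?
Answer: 7/48 ≈ 0.14583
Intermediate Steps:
p = 1/48 ≈ 0.020833
p*(14 + h(-12, 8)) = (14 - 7)/48 = (1/48)*7 = 7/48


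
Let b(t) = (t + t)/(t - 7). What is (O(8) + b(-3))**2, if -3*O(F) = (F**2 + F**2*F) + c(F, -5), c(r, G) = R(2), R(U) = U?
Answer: 8300161/225 ≈ 36890.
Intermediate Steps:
c(r, G) = 2
b(t) = 2*t/(-7 + t) (b(t) = (2*t)/(-7 + t) = 2*t/(-7 + t))
O(F) = -2/3 - F**2/3 - F**3/3 (O(F) = -((F**2 + F**2*F) + 2)/3 = -((F**2 + F**3) + 2)/3 = -(2 + F**2 + F**3)/3 = -2/3 - F**2/3 - F**3/3)
(O(8) + b(-3))**2 = ((-2/3 - 1/3*8**2 - 1/3*8**3) + 2*(-3)/(-7 - 3))**2 = ((-2/3 - 1/3*64 - 1/3*512) + 2*(-3)/(-10))**2 = ((-2/3 - 64/3 - 512/3) + 2*(-3)*(-1/10))**2 = (-578/3 + 3/5)**2 = (-2881/15)**2 = 8300161/225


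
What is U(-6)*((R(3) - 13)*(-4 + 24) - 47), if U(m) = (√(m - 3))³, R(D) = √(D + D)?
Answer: I*(8289 - 540*√6) ≈ 6966.3*I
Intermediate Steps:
R(D) = √2*√D (R(D) = √(2*D) = √2*√D)
U(m) = (-3 + m)^(3/2) (U(m) = (√(-3 + m))³ = (-3 + m)^(3/2))
U(-6)*((R(3) - 13)*(-4 + 24) - 47) = (-3 - 6)^(3/2)*((√2*√3 - 13)*(-4 + 24) - 47) = (-9)^(3/2)*((√6 - 13)*20 - 47) = (-27*I)*((-13 + √6)*20 - 47) = (-27*I)*((-260 + 20*√6) - 47) = (-27*I)*(-307 + 20*√6) = -27*I*(-307 + 20*√6)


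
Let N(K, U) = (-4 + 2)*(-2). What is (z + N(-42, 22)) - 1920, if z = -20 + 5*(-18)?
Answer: -2026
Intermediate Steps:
N(K, U) = 4 (N(K, U) = -2*(-2) = 4)
z = -110 (z = -20 - 90 = -110)
(z + N(-42, 22)) - 1920 = (-110 + 4) - 1920 = -106 - 1920 = -2026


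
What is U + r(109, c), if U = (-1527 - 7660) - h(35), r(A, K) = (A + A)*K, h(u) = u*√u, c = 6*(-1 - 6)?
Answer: -18343 - 35*√35 ≈ -18550.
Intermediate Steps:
c = -42 (c = 6*(-7) = -42)
h(u) = u^(3/2)
r(A, K) = 2*A*K (r(A, K) = (2*A)*K = 2*A*K)
U = -9187 - 35*√35 (U = (-1527 - 7660) - 35^(3/2) = -9187 - 35*√35 ≈ -9394.1)
U + r(109, c) = (-9187 - 35*√35) + 2*109*(-42) = (-9187 - 35*√35) - 9156 = -18343 - 35*√35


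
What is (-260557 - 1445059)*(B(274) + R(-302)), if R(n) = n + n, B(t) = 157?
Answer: 762410352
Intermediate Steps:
R(n) = 2*n
(-260557 - 1445059)*(B(274) + R(-302)) = (-260557 - 1445059)*(157 + 2*(-302)) = -1705616*(157 - 604) = -1705616*(-447) = 762410352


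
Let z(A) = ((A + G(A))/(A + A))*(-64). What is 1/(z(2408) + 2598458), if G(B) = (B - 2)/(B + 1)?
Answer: 241703/628047356270 ≈ 3.8485e-7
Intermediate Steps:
G(B) = (-2 + B)/(1 + B)
z(A) = -32*(A + (-2 + A)/(1 + A))/A (z(A) = ((A + (-2 + A)/(1 + A))/(A + A))*(-64) = ((A + (-2 + A)/(1 + A))/((2*A)))*(-64) = ((A + (-2 + A)/(1 + A))*(1/(2*A)))*(-64) = ((A + (-2 + A)/(1 + A))/(2*A))*(-64) = -32*(A + (-2 + A)/(1 + A))/A)
1/(z(2408) + 2598458) = 1/(32*(2 - 1*2408² - 2*2408)/(2408*(1 + 2408)) + 2598458) = 1/(32*(1/2408)*(2 - 1*5798464 - 4816)/2409 + 2598458) = 1/(32*(1/2408)*(1/2409)*(2 - 5798464 - 4816) + 2598458) = 1/(32*(1/2408)*(1/2409)*(-5803278) + 2598458) = 1/(-7737704/241703 + 2598458) = 1/(628047356270/241703) = 241703/628047356270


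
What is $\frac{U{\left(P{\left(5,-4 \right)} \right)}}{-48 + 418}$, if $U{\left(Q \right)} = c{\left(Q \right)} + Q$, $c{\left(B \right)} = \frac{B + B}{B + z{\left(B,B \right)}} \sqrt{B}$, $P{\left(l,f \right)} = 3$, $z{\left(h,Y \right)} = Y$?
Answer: $\frac{3}{370} + \frac{\sqrt{3}}{370} \approx 0.012789$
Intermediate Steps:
$c{\left(B \right)} = \sqrt{B}$ ($c{\left(B \right)} = \frac{B + B}{B + B} \sqrt{B} = \frac{2 B}{2 B} \sqrt{B} = 2 B \frac{1}{2 B} \sqrt{B} = 1 \sqrt{B} = \sqrt{B}$)
$U{\left(Q \right)} = Q + \sqrt{Q}$ ($U{\left(Q \right)} = \sqrt{Q} + Q = Q + \sqrt{Q}$)
$\frac{U{\left(P{\left(5,-4 \right)} \right)}}{-48 + 418} = \frac{3 + \sqrt{3}}{-48 + 418} = \frac{3 + \sqrt{3}}{370} = \frac{3}{370} + \frac{\sqrt{3}}{370}$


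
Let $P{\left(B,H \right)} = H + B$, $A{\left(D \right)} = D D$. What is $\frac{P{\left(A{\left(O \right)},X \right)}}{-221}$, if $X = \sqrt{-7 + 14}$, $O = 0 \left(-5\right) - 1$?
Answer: $- \frac{1}{221} - \frac{\sqrt{7}}{221} \approx -0.016497$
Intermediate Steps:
$O = -1$ ($O = 0 - 1 = -1$)
$X = \sqrt{7} \approx 2.6458$
$A{\left(D \right)} = D^{2}$
$P{\left(B,H \right)} = B + H$
$\frac{P{\left(A{\left(O \right)},X \right)}}{-221} = \frac{\left(-1\right)^{2} + \sqrt{7}}{-221} = \left(1 + \sqrt{7}\right) \left(- \frac{1}{221}\right) = - \frac{1}{221} - \frac{\sqrt{7}}{221}$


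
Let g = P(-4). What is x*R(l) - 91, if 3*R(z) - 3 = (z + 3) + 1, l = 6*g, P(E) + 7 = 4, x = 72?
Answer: -355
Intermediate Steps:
P(E) = -3 (P(E) = -7 + 4 = -3)
g = -3
l = -18 (l = 6*(-3) = -18)
R(z) = 7/3 + z/3 (R(z) = 1 + ((z + 3) + 1)/3 = 1 + ((3 + z) + 1)/3 = 1 + (4 + z)/3 = 1 + (4/3 + z/3) = 7/3 + z/3)
x*R(l) - 91 = 72*(7/3 + (⅓)*(-18)) - 91 = 72*(7/3 - 6) - 91 = 72*(-11/3) - 91 = -264 - 91 = -355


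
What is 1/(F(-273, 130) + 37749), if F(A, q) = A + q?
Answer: 1/37606 ≈ 2.6592e-5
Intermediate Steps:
1/(F(-273, 130) + 37749) = 1/((-273 + 130) + 37749) = 1/(-143 + 37749) = 1/37606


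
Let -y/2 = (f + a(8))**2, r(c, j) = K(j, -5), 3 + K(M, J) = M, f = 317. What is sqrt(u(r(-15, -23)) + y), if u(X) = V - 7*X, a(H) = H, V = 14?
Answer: I*sqrt(211054) ≈ 459.41*I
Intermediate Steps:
K(M, J) = -3 + M
r(c, j) = -3 + j
u(X) = 14 - 7*X
y = -211250 (y = -2*(317 + 8)**2 = -2*325**2 = -2*105625 = -211250)
sqrt(u(r(-15, -23)) + y) = sqrt((14 - 7*(-3 - 23)) - 211250) = sqrt((14 - 7*(-26)) - 211250) = sqrt((14 + 182) - 211250) = sqrt(196 - 211250) = sqrt(-211054) = I*sqrt(211054)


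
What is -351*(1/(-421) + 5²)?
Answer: -3693924/421 ≈ -8774.2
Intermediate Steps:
-351*(1/(-421) + 5²) = -351*(-1/421 + 25) = -351*10524/421 = -3693924/421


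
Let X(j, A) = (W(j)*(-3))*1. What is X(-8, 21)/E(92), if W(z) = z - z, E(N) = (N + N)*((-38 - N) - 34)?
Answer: 0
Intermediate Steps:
E(N) = 2*N*(-72 - N) (E(N) = (2*N)*(-72 - N) = 2*N*(-72 - N))
W(z) = 0
X(j, A) = 0 (X(j, A) = (0*(-3))*1 = 0*1 = 0)
X(-8, 21)/E(92) = 0/((-2*92*(72 + 92))) = 0/((-2*92*164)) = 0/(-30176) = 0*(-1/30176) = 0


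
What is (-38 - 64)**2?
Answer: 10404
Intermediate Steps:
(-38 - 64)**2 = (-102)**2 = 10404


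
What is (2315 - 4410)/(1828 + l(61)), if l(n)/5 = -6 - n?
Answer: -2095/1493 ≈ -1.4032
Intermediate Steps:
l(n) = -30 - 5*n (l(n) = 5*(-6 - n) = -30 - 5*n)
(2315 - 4410)/(1828 + l(61)) = (2315 - 4410)/(1828 + (-30 - 5*61)) = -2095/(1828 + (-30 - 305)) = -2095/(1828 - 335) = -2095/1493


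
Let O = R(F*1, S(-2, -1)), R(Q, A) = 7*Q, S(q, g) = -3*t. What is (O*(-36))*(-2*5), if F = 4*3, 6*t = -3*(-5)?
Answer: 30240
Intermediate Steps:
t = 5/2 (t = (-3*(-5))/6 = (⅙)*15 = 5/2 ≈ 2.5000)
F = 12
S(q, g) = -15/2 (S(q, g) = -3*5/2 = -15/2)
O = 84 (O = 7*(12*1) = 7*12 = 84)
(O*(-36))*(-2*5) = (84*(-36))*(-2*5) = -3024*(-10) = 30240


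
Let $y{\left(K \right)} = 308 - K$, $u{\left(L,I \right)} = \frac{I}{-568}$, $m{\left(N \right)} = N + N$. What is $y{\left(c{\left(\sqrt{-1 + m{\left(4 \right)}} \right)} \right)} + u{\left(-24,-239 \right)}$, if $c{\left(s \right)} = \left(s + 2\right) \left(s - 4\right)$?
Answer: $\frac{175751}{568} + 2 \sqrt{7} \approx 314.71$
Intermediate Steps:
$m{\left(N \right)} = 2 N$
$u{\left(L,I \right)} = - \frac{I}{568}$ ($u{\left(L,I \right)} = I \left(- \frac{1}{568}\right) = - \frac{I}{568}$)
$c{\left(s \right)} = \left(-4 + s\right) \left(2 + s\right)$ ($c{\left(s \right)} = \left(2 + s\right) \left(-4 + s\right) = \left(-4 + s\right) \left(2 + s\right)$)
$y{\left(c{\left(\sqrt{-1 + m{\left(4 \right)}} \right)} \right)} + u{\left(-24,-239 \right)} = \left(308 - \left(-8 + \left(\sqrt{-1 + 2 \cdot 4}\right)^{2} - 2 \sqrt{-1 + 2 \cdot 4}\right)\right) - - \frac{239}{568} = \left(308 - \left(-8 + \left(\sqrt{-1 + 8}\right)^{2} - 2 \sqrt{-1 + 8}\right)\right) + \frac{239}{568} = \left(308 - \left(-8 + \left(\sqrt{7}\right)^{2} - 2 \sqrt{7}\right)\right) + \frac{239}{568} = \left(308 - \left(-8 + 7 - 2 \sqrt{7}\right)\right) + \frac{239}{568} = \left(308 - \left(-1 - 2 \sqrt{7}\right)\right) + \frac{239}{568} = \left(308 + \left(1 + 2 \sqrt{7}\right)\right) + \frac{239}{568} = \left(309 + 2 \sqrt{7}\right) + \frac{239}{568} = \frac{175751}{568} + 2 \sqrt{7}$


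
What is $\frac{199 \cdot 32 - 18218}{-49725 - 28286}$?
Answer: $\frac{11850}{78011} \approx 0.1519$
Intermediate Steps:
$\frac{199 \cdot 32 - 18218}{-49725 - 28286} = \frac{6368 - 18218}{-78011} = \left(-11850\right) \left(- \frac{1}{78011}\right) = \frac{11850}{78011}$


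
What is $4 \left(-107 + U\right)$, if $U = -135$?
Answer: $-968$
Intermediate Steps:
$4 \left(-107 + U\right) = 4 \left(-107 - 135\right) = 4 \left(-242\right) = -968$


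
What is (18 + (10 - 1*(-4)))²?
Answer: 1024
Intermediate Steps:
(18 + (10 - 1*(-4)))² = (18 + (10 + 4))² = (18 + 14)² = 32² = 1024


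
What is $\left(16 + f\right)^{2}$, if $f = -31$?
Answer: $225$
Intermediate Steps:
$\left(16 + f\right)^{2} = \left(16 - 31\right)^{2} = \left(-15\right)^{2} = 225$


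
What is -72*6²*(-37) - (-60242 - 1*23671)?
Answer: 179817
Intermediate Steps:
-72*6²*(-37) - (-60242 - 1*23671) = -72*36*(-37) - (-60242 - 23671) = -2592*(-37) - 1*(-83913) = 95904 + 83913 = 179817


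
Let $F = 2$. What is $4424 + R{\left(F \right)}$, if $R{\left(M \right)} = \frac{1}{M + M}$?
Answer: $\frac{17697}{4} \approx 4424.3$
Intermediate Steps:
$R{\left(M \right)} = \frac{1}{2 M}$
$4424 + R{\left(F \right)} = 4424 + \frac{1}{2 \cdot 2} = 4424 + \frac{1}{2} \cdot \frac{1}{2} = 4424 + \frac{1}{4} = \frac{17697}{4}$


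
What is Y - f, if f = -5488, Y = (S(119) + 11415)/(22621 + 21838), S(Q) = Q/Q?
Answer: 244002408/44459 ≈ 5488.3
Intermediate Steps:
S(Q) = 1
Y = 11416/44459 (Y = (1 + 11415)/(22621 + 21838) = 11416/44459 ≈ 0.25678)
Y - f = 11416/44459 - 1*(-5488) = 11416/44459 + 5488 = 244002408/44459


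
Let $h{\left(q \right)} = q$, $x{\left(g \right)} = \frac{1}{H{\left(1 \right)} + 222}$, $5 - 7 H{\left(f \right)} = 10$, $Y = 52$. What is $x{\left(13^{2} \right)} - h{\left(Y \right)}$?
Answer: $- \frac{80541}{1549} \approx -51.995$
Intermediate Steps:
$H{\left(f \right)} = - \frac{5}{7}$ ($H{\left(f \right)} = \frac{5}{7} - \frac{10}{7} = - \frac{5}{7}$)
$x{\left(g \right)} = \frac{7}{1549}$ ($x{\left(g \right)} = \frac{1}{- \frac{5}{7} + 222} = \frac{1}{\frac{1549}{7}} = \frac{7}{1549}$)
$x{\left(13^{2} \right)} - h{\left(Y \right)} = \frac{7}{1549} - 52 = - \frac{80541}{1549}$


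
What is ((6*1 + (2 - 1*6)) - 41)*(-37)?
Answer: 1443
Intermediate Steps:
((6*1 + (2 - 1*6)) - 41)*(-37) = ((6 + (2 - 6)) - 41)*(-37) = ((6 - 4) - 41)*(-37) = (2 - 41)*(-37) = -39*(-37) = 1443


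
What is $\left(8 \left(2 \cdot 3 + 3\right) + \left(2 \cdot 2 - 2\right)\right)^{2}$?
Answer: $5476$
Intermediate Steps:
$\left(8 \left(2 \cdot 3 + 3\right) + \left(2 \cdot 2 - 2\right)\right)^{2} = \left(8 \left(6 + 3\right) + \left(4 - 2\right)\right)^{2} = \left(8 \cdot 9 + 2\right)^{2} = \left(72 + 2\right)^{2} = 74^{2} = 5476$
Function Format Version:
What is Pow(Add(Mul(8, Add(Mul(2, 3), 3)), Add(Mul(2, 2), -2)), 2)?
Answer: 5476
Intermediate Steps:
Pow(Add(Mul(8, Add(Mul(2, 3), 3)), Add(Mul(2, 2), -2)), 2) = Pow(Add(Mul(8, Add(6, 3)), Add(4, -2)), 2) = Pow(Add(Mul(8, 9), 2), 2) = Pow(Add(72, 2), 2) = Pow(74, 2) = 5476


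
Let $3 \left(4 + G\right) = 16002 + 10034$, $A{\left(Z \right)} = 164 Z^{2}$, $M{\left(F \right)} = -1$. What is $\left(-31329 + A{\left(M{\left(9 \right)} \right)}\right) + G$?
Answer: $- \frac{67471}{3} \approx -22490.0$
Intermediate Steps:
$G = \frac{26024}{3}$ ($G = -4 + \frac{16002 + 10034}{3} = -4 + \frac{1}{3} \cdot 26036 = -4 + \frac{26036}{3} = \frac{26024}{3} \approx 8674.7$)
$\left(-31329 + A{\left(M{\left(9 \right)} \right)}\right) + G = \left(-31329 + 164 \left(-1\right)^{2}\right) + \frac{26024}{3} = \left(-31329 + 164 \cdot 1\right) + \frac{26024}{3} = \left(-31329 + 164\right) + \frac{26024}{3} = -31165 + \frac{26024}{3} = - \frac{67471}{3}$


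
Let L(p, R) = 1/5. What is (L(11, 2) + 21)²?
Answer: 11236/25 ≈ 449.44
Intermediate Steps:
L(p, R) = ⅕
(L(11, 2) + 21)² = (⅕ + 21)² = (106/5)² = 11236/25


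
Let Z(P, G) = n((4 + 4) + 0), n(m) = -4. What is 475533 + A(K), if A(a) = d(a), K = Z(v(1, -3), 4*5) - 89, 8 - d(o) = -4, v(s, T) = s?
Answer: 475545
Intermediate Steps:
Z(P, G) = -4
d(o) = 12 (d(o) = 8 - 1*(-4) = 8 + 4 = 12)
K = -93 (K = -4 - 89 = -93)
A(a) = 12
475533 + A(K) = 475533 + 12 = 475545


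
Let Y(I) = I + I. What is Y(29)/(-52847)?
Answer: -58/52847 ≈ -0.0010975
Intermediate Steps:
Y(I) = 2*I
Y(29)/(-52847) = (2*29)/(-52847) = 58*(-1/52847) = -58/52847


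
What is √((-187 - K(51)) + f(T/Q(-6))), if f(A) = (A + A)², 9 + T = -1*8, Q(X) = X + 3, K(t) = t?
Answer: I*√986/3 ≈ 10.467*I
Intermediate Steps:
Q(X) = 3 + X
T = -17 (T = -9 - 1*8 = -9 - 8 = -17)
f(A) = 4*A² (f(A) = (2*A)² = 4*A²)
√((-187 - K(51)) + f(T/Q(-6))) = √((-187 - 1*51) + 4*(-17/(3 - 6))²) = √((-187 - 51) + 4*(-17/(-3))²) = √(-238 + 4*(-17*(-⅓))²) = √(-238 + 4*(17/3)²) = √(-238 + 4*(289/9)) = √(-238 + 1156/9) = √(-986/9) = I*√986/3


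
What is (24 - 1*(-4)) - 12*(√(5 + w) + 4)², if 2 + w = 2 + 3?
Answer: -260 - 192*√2 ≈ -531.53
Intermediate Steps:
w = 3 (w = -2 + (2 + 3) = -2 + 5 = 3)
(24 - 1*(-4)) - 12*(√(5 + w) + 4)² = (24 - 1*(-4)) - 12*(√(5 + 3) + 4)² = (24 + 4) - 12*(√8 + 4)² = 28 - 12*(2*√2 + 4)² = 28 - 12*(4 + 2*√2)²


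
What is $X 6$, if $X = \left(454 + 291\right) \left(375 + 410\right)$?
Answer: $3508950$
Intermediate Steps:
$X = 584825$ ($X = 745 \cdot 785 = 584825$)
$X 6 = 584825 \cdot 6 = 3508950$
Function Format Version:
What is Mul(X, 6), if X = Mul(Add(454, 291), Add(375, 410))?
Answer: 3508950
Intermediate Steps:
X = 584825 (X = Mul(745, 785) = 584825)
Mul(X, 6) = Mul(584825, 6) = 3508950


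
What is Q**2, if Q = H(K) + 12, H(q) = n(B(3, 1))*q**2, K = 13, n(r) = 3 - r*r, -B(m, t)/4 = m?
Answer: 567249489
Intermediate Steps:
B(m, t) = -4*m
n(r) = 3 - r**2
H(q) = -141*q**2 (H(q) = (3 - (-4*3)**2)*q**2 = (3 - 1*(-12)**2)*q**2 = (3 - 1*144)*q**2 = (3 - 144)*q**2 = -141*q**2)
Q = -23817 (Q = -141*13**2 + 12 = -141*169 + 12 = -23829 + 12 = -23817)
Q**2 = (-23817)**2 = 567249489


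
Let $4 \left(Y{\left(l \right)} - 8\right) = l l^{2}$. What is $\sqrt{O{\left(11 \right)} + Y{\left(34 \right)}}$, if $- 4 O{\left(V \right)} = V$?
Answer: $\frac{55 \sqrt{13}}{2} \approx 99.153$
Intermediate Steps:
$Y{\left(l \right)} = 8 + \frac{l^{3}}{4}$ ($Y{\left(l \right)} = 8 + \frac{l l^{2}}{4} = 8 + \frac{l^{3}}{4}$)
$O{\left(V \right)} = - \frac{V}{4}$
$\sqrt{O{\left(11 \right)} + Y{\left(34 \right)}} = \sqrt{\left(- \frac{1}{4}\right) 11 + \left(8 + \frac{34^{3}}{4}\right)} = \sqrt{- \frac{11}{4} + \left(8 + \frac{1}{4} \cdot 39304\right)} = \sqrt{- \frac{11}{4} + \left(8 + 9826\right)} = \sqrt{- \frac{11}{4} + 9834} = \sqrt{\frac{39325}{4}} = \frac{55 \sqrt{13}}{2}$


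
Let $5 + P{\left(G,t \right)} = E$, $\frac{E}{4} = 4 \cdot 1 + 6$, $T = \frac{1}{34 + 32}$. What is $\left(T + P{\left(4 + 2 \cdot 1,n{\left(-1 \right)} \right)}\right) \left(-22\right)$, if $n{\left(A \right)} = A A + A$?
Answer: $- \frac{2311}{3} \approx -770.33$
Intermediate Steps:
$n{\left(A \right)} = A + A^{2}$ ($n{\left(A \right)} = A^{2} + A = A + A^{2}$)
$T = \frac{1}{66} \approx 0.015152$
$E = 40$ ($E = 4 \left(4 \cdot 1 + 6\right) = 4 \left(4 + 6\right) = 4 \cdot 10 = 40$)
$P{\left(G,t \right)} = 35$ ($P{\left(G,t \right)} = -5 + 40 = 35$)
$\left(T + P{\left(4 + 2 \cdot 1,n{\left(-1 \right)} \right)}\right) \left(-22\right) = \left(\frac{1}{66} + 35\right) \left(-22\right) = \frac{2311}{66} \left(-22\right) = - \frac{2311}{3}$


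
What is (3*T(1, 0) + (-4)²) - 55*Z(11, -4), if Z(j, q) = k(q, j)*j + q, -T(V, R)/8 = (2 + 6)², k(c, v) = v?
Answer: -7955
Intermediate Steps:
T(V, R) = -512 (T(V, R) = -8*(2 + 6)² = -8*8² = -8*64 = -512)
Z(j, q) = q + j² (Z(j, q) = j*j + q = j² + q = q + j²)
(3*T(1, 0) + (-4)²) - 55*Z(11, -4) = (3*(-512) + (-4)²) - 55*(-4 + 11²) = (-1536 + 16) - 55*(-4 + 121) = -1520 - 55*117 = -1520 - 6435 = -7955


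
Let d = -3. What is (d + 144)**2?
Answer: 19881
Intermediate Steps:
(d + 144)**2 = (-3 + 144)**2 = 141**2 = 19881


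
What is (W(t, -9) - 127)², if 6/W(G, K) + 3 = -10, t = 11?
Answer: 2745649/169 ≈ 16246.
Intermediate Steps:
W(G, K) = -6/13 (W(G, K) = 6/(-3 - 10) = 6/(-13) = 6*(-1/13) = -6/13)
(W(t, -9) - 127)² = (-6/13 - 127)² = (-1657/13)² = 2745649/169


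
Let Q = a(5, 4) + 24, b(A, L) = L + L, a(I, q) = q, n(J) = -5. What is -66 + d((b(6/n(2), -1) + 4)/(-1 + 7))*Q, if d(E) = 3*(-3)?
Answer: -318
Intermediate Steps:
b(A, L) = 2*L
d(E) = -9
Q = 28 (Q = 4 + 24 = 28)
-66 + d((b(6/n(2), -1) + 4)/(-1 + 7))*Q = -66 - 9*28 = -66 - 252 = -318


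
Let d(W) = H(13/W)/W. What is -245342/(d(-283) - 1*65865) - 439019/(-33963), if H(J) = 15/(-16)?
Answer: 56220455986361/3376337737305 ≈ 16.651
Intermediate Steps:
H(J) = -15/16 (H(J) = 15*(-1/16) = -15/16)
d(W) = -15/(16*W)
-245342/(d(-283) - 1*65865) - 439019/(-33963) = -245342/(-15/16/(-283) - 1*65865) - 439019/(-33963) = -245342/(-15/16*(-1/283) - 65865) - 439019*(-1/33963) = -245342/(15/4528 - 65865) + 439019/33963 = -245342/(-298236705/4528) + 439019/33963 = -245342*(-4528/298236705) + 439019/33963 = 1110908576/298236705 + 439019/33963 = 56220455986361/3376337737305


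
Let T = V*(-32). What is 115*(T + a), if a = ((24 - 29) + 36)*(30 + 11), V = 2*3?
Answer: 124085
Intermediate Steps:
V = 6
a = 1271 (a = (-5 + 36)*41 = 31*41 = 1271)
T = -192 (T = 6*(-32) = -192)
115*(T + a) = 115*(-192 + 1271) = 115*1079 = 124085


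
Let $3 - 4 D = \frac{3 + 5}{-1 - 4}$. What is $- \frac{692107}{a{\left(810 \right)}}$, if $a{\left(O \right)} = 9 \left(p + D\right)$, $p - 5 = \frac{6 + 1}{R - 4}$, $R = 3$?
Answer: $\frac{13842140}{153} \approx 90472.0$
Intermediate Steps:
$p = -2$ ($p = 5 + \frac{6 + 1}{3 - 4} = 5 + \frac{7}{-1} = 5 + 7 \left(-1\right) = 5 - 7 = -2$)
$D = \frac{23}{20}$ ($D = \frac{3}{4} - \frac{\left(3 + 5\right) \frac{1}{-1 - 4}}{4} = \frac{3}{4} - \frac{8 \frac{1}{-5}}{4} = \frac{3}{4} - \frac{8 \left(- \frac{1}{5}\right)}{4} = \frac{3}{4} - - \frac{2}{5} = \frac{3}{4} + \frac{2}{5} = \frac{23}{20} \approx 1.15$)
$a{\left(O \right)} = - \frac{153}{20}$ ($a{\left(O \right)} = 9 \left(-2 + \frac{23}{20}\right) = 9 \left(- \frac{17}{20}\right) = - \frac{153}{20}$)
$- \frac{692107}{a{\left(810 \right)}} = - \frac{692107}{- \frac{153}{20}} = \left(-692107\right) \left(- \frac{20}{153}\right) = \frac{13842140}{153}$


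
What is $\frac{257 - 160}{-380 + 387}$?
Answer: $\frac{97}{7} \approx 13.857$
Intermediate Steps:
$\frac{257 - 160}{-380 + 387} = \frac{97}{7}$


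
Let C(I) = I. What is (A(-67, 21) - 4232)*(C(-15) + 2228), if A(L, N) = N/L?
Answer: -627529345/67 ≈ -9.3661e+6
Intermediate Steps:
(A(-67, 21) - 4232)*(C(-15) + 2228) = (21/(-67) - 4232)*(-15 + 2228) = (21*(-1/67) - 4232)*2213 = (-21/67 - 4232)*2213 = -283565/67*2213 = -627529345/67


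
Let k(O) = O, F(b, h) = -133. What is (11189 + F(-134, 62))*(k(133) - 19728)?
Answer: -216642320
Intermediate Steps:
(11189 + F(-134, 62))*(k(133) - 19728) = (11189 - 133)*(133 - 19728) = 11056*(-19595) = -216642320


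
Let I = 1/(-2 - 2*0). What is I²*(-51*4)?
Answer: -51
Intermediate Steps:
I = -½ (I = 1/(-2 + 0) = 1/(-2) = -½ ≈ -0.50000)
I²*(-51*4) = (-½)²*(-51*4) = (¼)*(-204) = -51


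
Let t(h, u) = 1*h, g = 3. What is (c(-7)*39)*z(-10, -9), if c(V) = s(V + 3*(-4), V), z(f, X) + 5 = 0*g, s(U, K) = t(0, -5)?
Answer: 0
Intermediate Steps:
t(h, u) = h
s(U, K) = 0
z(f, X) = -5 (z(f, X) = -5 + 0*3 = -5 + 0 = -5)
c(V) = 0
(c(-7)*39)*z(-10, -9) = (0*39)*(-5) = 0*(-5) = 0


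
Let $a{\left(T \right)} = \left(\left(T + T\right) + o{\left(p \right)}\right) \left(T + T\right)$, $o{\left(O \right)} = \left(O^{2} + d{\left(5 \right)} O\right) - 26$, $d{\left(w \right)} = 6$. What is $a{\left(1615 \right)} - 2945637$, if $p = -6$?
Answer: $7403283$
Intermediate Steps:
$o{\left(O \right)} = -26 + O^{2} + 6 O$ ($o{\left(O \right)} = \left(O^{2} + 6 O\right) - 26 = -26 + O^{2} + 6 O$)
$a{\left(T \right)} = 2 T \left(-26 + 2 T\right)$ ($a{\left(T \right)} = \left(\left(T + T\right) + \left(-26 + \left(-6\right)^{2} + 6 \left(-6\right)\right)\right) \left(T + T\right) = \left(2 T - 26\right) 2 T = \left(-26 + 2 T\right) 2 T = 2 T \left(-26 + 2 T\right)$)
$a{\left(1615 \right)} - 2945637 = 4 \cdot 1615 \left(-13 + 1615\right) - 2945637 = 4 \cdot 1615 \cdot 1602 - 2945637 = 10348920 - 2945637 = 7403283$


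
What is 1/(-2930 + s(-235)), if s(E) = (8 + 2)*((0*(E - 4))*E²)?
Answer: -1/2930 ≈ -0.00034130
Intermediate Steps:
s(E) = 0 (s(E) = 10*((0*(-4 + E))*E²) = 10*(0*E²) = 10*0 = 0)
1/(-2930 + s(-235)) = 1/(-2930 + 0) = 1/(-2930) = -1/2930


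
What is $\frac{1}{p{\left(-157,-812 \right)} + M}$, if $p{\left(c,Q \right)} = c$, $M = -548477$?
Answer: $- \frac{1}{548634} \approx -1.8227 \cdot 10^{-6}$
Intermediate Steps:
$\frac{1}{p{\left(-157,-812 \right)} + M} = \frac{1}{-157 - 548477} = \frac{1}{-548634} = - \frac{1}{548634}$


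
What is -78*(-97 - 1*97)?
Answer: 15132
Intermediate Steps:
-78*(-97 - 1*97) = -78*(-97 - 97) = -78*(-194) = 15132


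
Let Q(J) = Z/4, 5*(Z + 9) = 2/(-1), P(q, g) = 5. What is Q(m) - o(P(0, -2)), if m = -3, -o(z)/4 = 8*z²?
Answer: 15953/20 ≈ 797.65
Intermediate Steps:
o(z) = -32*z²
Z = -47/5 (Z = -9 + (2/(-1))/5 = -9 + (2*(-1))/5 = -9 + (⅕)*(-2) = -9 - ⅖ = -47/5 ≈ -9.4000)
Q(J) = -47/20 (Q(J) = -47/5/4 = -47/5*¼ = -47/20)
Q(m) - o(P(0, -2)) = -47/20 - (-32)*5² = -47/20 - (-32)*25 = -47/20 - 1*(-800) = -47/20 + 800 = 15953/20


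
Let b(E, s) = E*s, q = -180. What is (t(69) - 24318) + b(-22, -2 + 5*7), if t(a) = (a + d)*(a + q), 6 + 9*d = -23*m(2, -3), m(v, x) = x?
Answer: -33480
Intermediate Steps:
d = 7 (d = -⅔ + (-23*(-3))/9 = -⅔ + (⅑)*69 = -⅔ + 23/3 = 7)
t(a) = (-180 + a)*(7 + a) (t(a) = (a + 7)*(a - 180) = (7 + a)*(-180 + a) = (-180 + a)*(7 + a))
(t(69) - 24318) + b(-22, -2 + 5*7) = ((-1260 + 69² - 173*69) - 24318) - 22*(-2 + 5*7) = ((-1260 + 4761 - 11937) - 24318) - 22*(-2 + 35) = (-8436 - 24318) - 22*33 = -32754 - 726 = -33480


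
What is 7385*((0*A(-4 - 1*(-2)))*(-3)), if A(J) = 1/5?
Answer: 0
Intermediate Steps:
A(J) = ⅕
7385*((0*A(-4 - 1*(-2)))*(-3)) = 7385*((0*(⅕))*(-3)) = 7385*(0*(-3)) = 7385*0 = 0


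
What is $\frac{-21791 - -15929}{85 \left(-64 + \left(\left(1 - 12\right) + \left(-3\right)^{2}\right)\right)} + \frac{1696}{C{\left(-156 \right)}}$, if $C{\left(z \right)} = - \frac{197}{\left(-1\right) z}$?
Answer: $- \frac{247186091}{184195} \approx -1342.0$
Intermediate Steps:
$C{\left(z \right)} = \frac{197}{z}$ ($C{\left(z \right)} = - 197 \left(- \frac{1}{z}\right) = \frac{197}{z}$)
$\frac{-21791 - -15929}{85 \left(-64 + \left(\left(1 - 12\right) + \left(-3\right)^{2}\right)\right)} + \frac{1696}{C{\left(-156 \right)}} = \frac{-21791 - -15929}{85 \left(-64 + \left(\left(1 - 12\right) + \left(-3\right)^{2}\right)\right)} + \frac{1696}{197 \frac{1}{-156}} = \frac{-21791 + 15929}{85 \left(-64 + \left(-11 + 9\right)\right)} + \frac{1696}{197 \left(- \frac{1}{156}\right)} = - \frac{5862}{85 \left(-64 - 2\right)} + \frac{1696}{- \frac{197}{156}} = - \frac{5862}{85 \left(-66\right)} + 1696 \left(- \frac{156}{197}\right) = - \frac{5862}{-5610} - \frac{264576}{197} = \left(-5862\right) \left(- \frac{1}{5610}\right) - \frac{264576}{197} = \frac{977}{935} - \frac{264576}{197} = - \frac{247186091}{184195}$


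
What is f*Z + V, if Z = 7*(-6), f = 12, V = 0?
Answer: -504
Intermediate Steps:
Z = -42
f*Z + V = 12*(-42) + 0 = -504 + 0 = -504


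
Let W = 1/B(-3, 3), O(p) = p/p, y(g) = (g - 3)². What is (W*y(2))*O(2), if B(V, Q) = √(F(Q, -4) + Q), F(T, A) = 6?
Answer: ⅓ ≈ 0.33333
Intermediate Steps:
y(g) = (-3 + g)²
B(V, Q) = √(6 + Q)
O(p) = 1
W = ⅓ (W = 1/(√(6 + 3)) = 1/(√9) = 1/3 = ⅓ ≈ 0.33333)
(W*y(2))*O(2) = ((-3 + 2)²/3)*1 = ((⅓)*(-1)²)*1 = ((⅓)*1)*1 = (⅓)*1 = ⅓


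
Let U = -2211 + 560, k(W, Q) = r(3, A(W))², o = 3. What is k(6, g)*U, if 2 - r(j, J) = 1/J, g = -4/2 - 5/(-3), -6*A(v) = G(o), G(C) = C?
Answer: -26416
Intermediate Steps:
A(v) = -½ (A(v) = -⅙*3 = -½)
g = -⅓ (g = -4*½ - 5*(-⅓) = -2 + 5/3 = -⅓ ≈ -0.33333)
r(j, J) = 2 - 1/J
k(W, Q) = 16 (k(W, Q) = (2 - 1/(-½))² = (2 - 1*(-2))² = (2 + 2)² = 4² = 16)
U = -1651
k(6, g)*U = 16*(-1651) = -26416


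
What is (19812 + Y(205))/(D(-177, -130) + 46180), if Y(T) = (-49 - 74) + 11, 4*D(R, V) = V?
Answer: 7880/18459 ≈ 0.42689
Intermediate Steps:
D(R, V) = V/4
Y(T) = -112 (Y(T) = -123 + 11 = -112)
(19812 + Y(205))/(D(-177, -130) + 46180) = (19812 - 112)/((¼)*(-130) + 46180) = 19700/(-65/2 + 46180) = 19700/(92295/2) = 19700*(2/92295) = 7880/18459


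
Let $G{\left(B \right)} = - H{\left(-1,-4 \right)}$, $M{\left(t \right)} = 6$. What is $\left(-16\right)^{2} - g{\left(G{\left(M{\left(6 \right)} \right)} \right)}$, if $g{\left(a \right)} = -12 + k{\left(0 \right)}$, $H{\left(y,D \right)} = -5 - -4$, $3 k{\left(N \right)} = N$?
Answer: $268$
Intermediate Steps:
$k{\left(N \right)} = \frac{N}{3}$
$H{\left(y,D \right)} = -1$ ($H{\left(y,D \right)} = -5 + 4 = -1$)
$G{\left(B \right)} = 1$ ($G{\left(B \right)} = \left(-1\right) \left(-1\right) = 1$)
$g{\left(a \right)} = -12$ ($g{\left(a \right)} = -12 + \frac{1}{3} \cdot 0 = -12 + 0 = -12$)
$\left(-16\right)^{2} - g{\left(G{\left(M{\left(6 \right)} \right)} \right)} = \left(-16\right)^{2} - -12 = 256 + 12 = 268$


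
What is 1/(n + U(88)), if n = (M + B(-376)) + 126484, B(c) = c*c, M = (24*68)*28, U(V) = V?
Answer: 1/313644 ≈ 3.1883e-6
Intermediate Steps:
M = 45696 (M = 1632*28 = 45696)
B(c) = c²
n = 313556 (n = (45696 + (-376)²) + 126484 = (45696 + 141376) + 126484 = 187072 + 126484 = 313556)
1/(n + U(88)) = 1/(313556 + 88) = 1/313644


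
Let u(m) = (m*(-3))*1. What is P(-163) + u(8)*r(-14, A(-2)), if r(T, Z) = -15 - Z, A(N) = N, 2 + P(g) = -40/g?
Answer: 50570/163 ≈ 310.25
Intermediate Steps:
P(g) = -2 - 40/g
u(m) = -3*m (u(m) = -3*m*1 = -3*m)
P(-163) + u(8)*r(-14, A(-2)) = (-2 - 40/(-163)) + (-3*8)*(-15 - 1*(-2)) = (-2 - 40*(-1/163)) - 24*(-15 + 2) = (-2 + 40/163) - 24*(-13) = -286/163 + 312 = 50570/163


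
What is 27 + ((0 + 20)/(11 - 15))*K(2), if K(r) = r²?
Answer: 7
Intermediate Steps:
27 + ((0 + 20)/(11 - 15))*K(2) = 27 + ((0 + 20)/(11 - 15))*2² = 27 + (20/(-4))*4 = 27 + (20*(-¼))*4 = 27 - 5*4 = 27 - 20 = 7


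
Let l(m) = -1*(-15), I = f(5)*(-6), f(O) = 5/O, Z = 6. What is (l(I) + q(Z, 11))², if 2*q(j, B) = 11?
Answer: 1681/4 ≈ 420.25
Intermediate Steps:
q(j, B) = 11/2 (q(j, B) = (½)*11 = 11/2)
I = -6 (I = (5/5)*(-6) = (5*(⅕))*(-6) = 1*(-6) = -6)
l(m) = 15
(l(I) + q(Z, 11))² = (15 + 11/2)² = (41/2)² = 1681/4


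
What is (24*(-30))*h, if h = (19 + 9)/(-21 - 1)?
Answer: 10080/11 ≈ 916.36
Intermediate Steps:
h = -14/11 (h = 28/(-22) = 28*(-1/22) = -14/11 ≈ -1.2727)
(24*(-30))*h = (24*(-30))*(-14/11) = -720*(-14/11) = 10080/11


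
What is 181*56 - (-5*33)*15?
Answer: 12611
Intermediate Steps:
181*56 - (-5*33)*15 = 10136 - (-165)*15 = 10136 - 1*(-2475) = 10136 + 2475 = 12611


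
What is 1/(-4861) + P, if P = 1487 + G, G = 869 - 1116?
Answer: 6027639/4861 ≈ 1240.0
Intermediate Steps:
G = -247
P = 1240 (P = 1487 - 247 = 1240)
1/(-4861) + P = 1/(-4861) + 1240 = -1/4861 + 1240 = 6027639/4861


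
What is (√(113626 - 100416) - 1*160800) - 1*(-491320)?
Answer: 330520 + √13210 ≈ 3.3064e+5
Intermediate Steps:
(√(113626 - 100416) - 1*160800) - 1*(-491320) = (√13210 - 160800) + 491320 = (-160800 + √13210) + 491320 = 330520 + √13210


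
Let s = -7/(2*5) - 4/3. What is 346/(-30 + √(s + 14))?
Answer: -311400/26641 - 346*√10770/26641 ≈ -13.037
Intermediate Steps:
s = -61/30 (s = -7/10 - 4*⅓ = -7*⅒ - 4/3 = -7/10 - 4/3 = -61/30 ≈ -2.0333)
346/(-30 + √(s + 14)) = 346/(-30 + √(-61/30 + 14)) = 346/(-30 + √(359/30)) = 346/(-30 + √10770/30)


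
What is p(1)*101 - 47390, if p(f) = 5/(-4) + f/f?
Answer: -189661/4 ≈ -47415.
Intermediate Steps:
p(f) = -1/4 (p(f) = 5*(-1/4) + 1 = -5/4 + 1 = -1/4)
p(1)*101 - 47390 = -1/4*101 - 47390 = -101/4 - 47390 = -189661/4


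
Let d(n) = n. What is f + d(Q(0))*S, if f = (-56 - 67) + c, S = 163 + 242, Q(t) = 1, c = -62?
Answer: 220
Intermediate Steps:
S = 405
f = -185 (f = (-56 - 67) - 62 = -123 - 62 = -185)
f + d(Q(0))*S = -185 + 1*405 = -185 + 405 = 220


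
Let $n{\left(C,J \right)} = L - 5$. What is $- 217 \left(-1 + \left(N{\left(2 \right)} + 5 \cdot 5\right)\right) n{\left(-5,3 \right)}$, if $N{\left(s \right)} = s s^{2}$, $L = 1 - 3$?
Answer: $48608$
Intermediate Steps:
$L = -2$
$N{\left(s \right)} = s^{3}$
$n{\left(C,J \right)} = -7$ ($n{\left(C,J \right)} = -2 - 5 = -7$)
$- 217 \left(-1 + \left(N{\left(2 \right)} + 5 \cdot 5\right)\right) n{\left(-5,3 \right)} = - 217 \left(-1 + \left(2^{3} + 5 \cdot 5\right)\right) \left(-7\right) = - 217 \left(-1 + \left(8 + 25\right)\right) \left(-7\right) = - 217 \left(-1 + 33\right) \left(-7\right) = - 217 \cdot 32 \left(-7\right) = \left(-217\right) \left(-224\right) = 48608$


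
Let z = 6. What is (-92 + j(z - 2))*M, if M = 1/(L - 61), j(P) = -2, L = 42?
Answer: 94/19 ≈ 4.9474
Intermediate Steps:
M = -1/19 (M = 1/(42 - 61) = 1/(-19) = -1/19 ≈ -0.052632)
(-92 + j(z - 2))*M = (-92 - 2)*(-1/19) = -94*(-1/19) = 94/19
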